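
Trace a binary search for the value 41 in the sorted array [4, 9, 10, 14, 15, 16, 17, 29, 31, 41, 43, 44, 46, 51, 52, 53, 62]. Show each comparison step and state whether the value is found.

Binary search for 41 in [4, 9, 10, 14, 15, 16, 17, 29, 31, 41, 43, 44, 46, 51, 52, 53, 62]:

lo=0, hi=16, mid=8, arr[mid]=31 -> 31 < 41, search right half
lo=9, hi=16, mid=12, arr[mid]=46 -> 46 > 41, search left half
lo=9, hi=11, mid=10, arr[mid]=43 -> 43 > 41, search left half
lo=9, hi=9, mid=9, arr[mid]=41 -> Found target at index 9!

Binary search finds 41 at index 9 after 4 comparisons. The search repeatedly halves the search space by comparing with the middle element.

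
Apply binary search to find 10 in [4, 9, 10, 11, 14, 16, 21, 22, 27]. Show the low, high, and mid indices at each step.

Binary search for 10 in [4, 9, 10, 11, 14, 16, 21, 22, 27]:

lo=0, hi=8, mid=4, arr[mid]=14 -> 14 > 10, search left half
lo=0, hi=3, mid=1, arr[mid]=9 -> 9 < 10, search right half
lo=2, hi=3, mid=2, arr[mid]=10 -> Found target at index 2!

Binary search finds 10 at index 2 after 3 comparisons. The search repeatedly halves the search space by comparing with the middle element.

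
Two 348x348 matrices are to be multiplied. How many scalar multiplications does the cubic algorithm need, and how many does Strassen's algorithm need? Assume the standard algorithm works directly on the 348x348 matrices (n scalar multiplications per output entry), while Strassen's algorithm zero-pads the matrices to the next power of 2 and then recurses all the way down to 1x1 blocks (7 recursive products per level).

Matrix multiplication for 348x348 matrices:

Strassen's algorithm requires power-of-2 dimensions. Pad 348x348 to 512x512 (next power of 2).

Standard algorithm: 348^3 = 42144192 multiplications
Strassen's algorithm: 7^(log2(512)) = 7^9 = 40353607 multiplications
Savings: 42144192 - 40353607 = 1790585 multiplications

Standard: 42144192 multiplications (348^3). Strassen: 40353607 multiplications (7^9, after padding to 512x512). Strassen reduces 8 recursive multiplications to 7 at each level.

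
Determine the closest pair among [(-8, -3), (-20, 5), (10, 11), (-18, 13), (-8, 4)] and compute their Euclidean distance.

Computing all pairwise distances among 5 points:

d((-8, -3), (-20, 5)) = 14.4222
d((-8, -3), (10, 11)) = 22.8035
d((-8, -3), (-18, 13)) = 18.868
d((-8, -3), (-8, 4)) = 7.0 <-- minimum
d((-20, 5), (10, 11)) = 30.5941
d((-20, 5), (-18, 13)) = 8.2462
d((-20, 5), (-8, 4)) = 12.0416
d((10, 11), (-18, 13)) = 28.0713
d((10, 11), (-8, 4)) = 19.3132
d((-18, 13), (-8, 4)) = 13.4536

Closest pair: (-8, -3) and (-8, 4) with distance 7.0

The closest pair is (-8, -3) and (-8, 4) with Euclidean distance 7.0. For 5 points, brute-force pairwise comparison is shown above. For large n, the divide-and-conquer algorithm (sort by x, recurse on halves, check the dividing strip) achieves O(n log n).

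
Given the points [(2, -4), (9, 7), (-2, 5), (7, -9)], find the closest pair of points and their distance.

Computing all pairwise distances among 4 points:

d((2, -4), (9, 7)) = 13.0384
d((2, -4), (-2, 5)) = 9.8489
d((2, -4), (7, -9)) = 7.0711 <-- minimum
d((9, 7), (-2, 5)) = 11.1803
d((9, 7), (7, -9)) = 16.1245
d((-2, 5), (7, -9)) = 16.6433

Closest pair: (2, -4) and (7, -9) with distance 7.0711

The closest pair is (2, -4) and (7, -9) with Euclidean distance 7.0711. For 4 points, brute-force pairwise comparison is shown above. For large n, the divide-and-conquer algorithm (sort by x, recurse on halves, check the dividing strip) achieves O(n log n).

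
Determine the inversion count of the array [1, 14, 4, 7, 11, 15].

Finding inversions in [1, 14, 4, 7, 11, 15]:

(1, 2): arr[1]=14 > arr[2]=4
(1, 3): arr[1]=14 > arr[3]=7
(1, 4): arr[1]=14 > arr[4]=11

Total inversions: 3

The array has 3 inversion(s): (1,2), (1,3), (1,4). Each pair (i,j) satisfies i < j and arr[i] > arr[j].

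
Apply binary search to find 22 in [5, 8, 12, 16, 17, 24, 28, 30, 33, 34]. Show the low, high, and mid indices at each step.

Binary search for 22 in [5, 8, 12, 16, 17, 24, 28, 30, 33, 34]:

lo=0, hi=9, mid=4, arr[mid]=17 -> 17 < 22, search right half
lo=5, hi=9, mid=7, arr[mid]=30 -> 30 > 22, search left half
lo=5, hi=6, mid=5, arr[mid]=24 -> 24 > 22, search left half
lo=5 > hi=4, target 22 not found

Binary search determines that 22 is not in the array after 3 comparisons. The search space was exhausted without finding the target.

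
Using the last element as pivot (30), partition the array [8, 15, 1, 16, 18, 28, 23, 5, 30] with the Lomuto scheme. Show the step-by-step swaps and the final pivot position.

Lomuto partition with pivot = 30:

Initial array: [8, 15, 1, 16, 18, 28, 23, 5, 30]

arr[0]=8 <= 30: swap with position 0, array becomes [8, 15, 1, 16, 18, 28, 23, 5, 30]
arr[1]=15 <= 30: swap with position 1, array becomes [8, 15, 1, 16, 18, 28, 23, 5, 30]
arr[2]=1 <= 30: swap with position 2, array becomes [8, 15, 1, 16, 18, 28, 23, 5, 30]
arr[3]=16 <= 30: swap with position 3, array becomes [8, 15, 1, 16, 18, 28, 23, 5, 30]
arr[4]=18 <= 30: swap with position 4, array becomes [8, 15, 1, 16, 18, 28, 23, 5, 30]
arr[5]=28 <= 30: swap with position 5, array becomes [8, 15, 1, 16, 18, 28, 23, 5, 30]
arr[6]=23 <= 30: swap with position 6, array becomes [8, 15, 1, 16, 18, 28, 23, 5, 30]
arr[7]=5 <= 30: swap with position 7, array becomes [8, 15, 1, 16, 18, 28, 23, 5, 30]

Place pivot at position 8: [8, 15, 1, 16, 18, 28, 23, 5, 30]
Pivot position: 8

After partitioning with pivot 30, the array becomes [8, 15, 1, 16, 18, 28, 23, 5, 30]. The pivot is placed at index 8. All elements to the left of the pivot are <= 30, and all elements to the right are > 30.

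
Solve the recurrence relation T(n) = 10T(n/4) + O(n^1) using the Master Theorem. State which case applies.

Master Theorem for T(n) = 10T(n/4) + O(n^1):

a = 10, b = 4, c = 1
log_b(a) = log_4(10) = 1.6610

Case 1: c = 1 < log_4(10) = 1.6610
T(n) = O(n^(log_4 10))

For T(n) = 10T(n/4) + O(n^1): log_4(10) = 1.6610. This is Case 1 of the Master Theorem (c < log_b(a), work dominated by leaves), giving O(n^(log_4 10)).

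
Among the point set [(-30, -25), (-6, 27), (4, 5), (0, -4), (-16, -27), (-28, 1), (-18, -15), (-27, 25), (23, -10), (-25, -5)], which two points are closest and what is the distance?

Computing all pairwise distances among 10 points:

d((-30, -25), (-6, 27)) = 57.2713
d((-30, -25), (4, 5)) = 45.3431
d((-30, -25), (0, -4)) = 36.6197
d((-30, -25), (-16, -27)) = 14.1421
d((-30, -25), (-28, 1)) = 26.0768
d((-30, -25), (-18, -15)) = 15.6205
d((-30, -25), (-27, 25)) = 50.0899
d((-30, -25), (23, -10)) = 55.0818
d((-30, -25), (-25, -5)) = 20.6155
d((-6, 27), (4, 5)) = 24.1661
d((-6, 27), (0, -4)) = 31.5753
d((-6, 27), (-16, -27)) = 54.9181
d((-6, 27), (-28, 1)) = 34.0588
d((-6, 27), (-18, -15)) = 43.6807
d((-6, 27), (-27, 25)) = 21.095
d((-6, 27), (23, -10)) = 47.0106
d((-6, 27), (-25, -5)) = 37.2156
d((4, 5), (0, -4)) = 9.8489
d((4, 5), (-16, -27)) = 37.7359
d((4, 5), (-28, 1)) = 32.249
d((4, 5), (-18, -15)) = 29.7321
d((4, 5), (-27, 25)) = 36.8917
d((4, 5), (23, -10)) = 24.2074
d((4, 5), (-25, -5)) = 30.6757
d((0, -4), (-16, -27)) = 28.0179
d((0, -4), (-28, 1)) = 28.4429
d((0, -4), (-18, -15)) = 21.095
d((0, -4), (-27, 25)) = 39.6232
d((0, -4), (23, -10)) = 23.7697
d((0, -4), (-25, -5)) = 25.02
d((-16, -27), (-28, 1)) = 30.4631
d((-16, -27), (-18, -15)) = 12.1655
d((-16, -27), (-27, 25)) = 53.1507
d((-16, -27), (23, -10)) = 42.5441
d((-16, -27), (-25, -5)) = 23.7697
d((-28, 1), (-18, -15)) = 18.868
d((-28, 1), (-27, 25)) = 24.0208
d((-28, 1), (23, -10)) = 52.1728
d((-28, 1), (-25, -5)) = 6.7082 <-- minimum
d((-18, -15), (-27, 25)) = 41.0
d((-18, -15), (23, -10)) = 41.3038
d((-18, -15), (-25, -5)) = 12.2066
d((-27, 25), (23, -10)) = 61.0328
d((-27, 25), (-25, -5)) = 30.0666
d((23, -10), (-25, -5)) = 48.2597

Closest pair: (-28, 1) and (-25, -5) with distance 6.7082

The closest pair is (-28, 1) and (-25, -5) with Euclidean distance 6.7082. For 10 points, brute-force pairwise comparison is shown above. For large n, the divide-and-conquer algorithm (sort by x, recurse on halves, check the dividing strip) achieves O(n log n).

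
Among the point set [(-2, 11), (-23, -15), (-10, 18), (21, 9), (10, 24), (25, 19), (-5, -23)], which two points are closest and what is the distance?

Computing all pairwise distances among 7 points:

d((-2, 11), (-23, -15)) = 33.4215
d((-2, 11), (-10, 18)) = 10.6301 <-- minimum
d((-2, 11), (21, 9)) = 23.0868
d((-2, 11), (10, 24)) = 17.6918
d((-2, 11), (25, 19)) = 28.1603
d((-2, 11), (-5, -23)) = 34.1321
d((-23, -15), (-10, 18)) = 35.4683
d((-23, -15), (21, 9)) = 50.1199
d((-23, -15), (10, 24)) = 51.0882
d((-23, -15), (25, 19)) = 58.8218
d((-23, -15), (-5, -23)) = 19.6977
d((-10, 18), (21, 9)) = 32.28
d((-10, 18), (10, 24)) = 20.8806
d((-10, 18), (25, 19)) = 35.0143
d((-10, 18), (-5, -23)) = 41.3038
d((21, 9), (10, 24)) = 18.6011
d((21, 9), (25, 19)) = 10.7703
d((21, 9), (-5, -23)) = 41.2311
d((10, 24), (25, 19)) = 15.8114
d((10, 24), (-5, -23)) = 49.3356
d((25, 19), (-5, -23)) = 51.614

Closest pair: (-2, 11) and (-10, 18) with distance 10.6301

The closest pair is (-2, 11) and (-10, 18) with Euclidean distance 10.6301. For 7 points, brute-force pairwise comparison is shown above. For large n, the divide-and-conquer algorithm (sort by x, recurse on halves, check the dividing strip) achieves O(n log n).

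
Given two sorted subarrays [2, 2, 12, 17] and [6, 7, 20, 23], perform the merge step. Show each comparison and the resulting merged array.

Merging process:

Compare 2 vs 6: take 2 from left. Merged: [2]
Compare 2 vs 6: take 2 from left. Merged: [2, 2]
Compare 12 vs 6: take 6 from right. Merged: [2, 2, 6]
Compare 12 vs 7: take 7 from right. Merged: [2, 2, 6, 7]
Compare 12 vs 20: take 12 from left. Merged: [2, 2, 6, 7, 12]
Compare 17 vs 20: take 17 from left. Merged: [2, 2, 6, 7, 12, 17]
Append remaining from right: [20, 23]. Merged: [2, 2, 6, 7, 12, 17, 20, 23]

Final merged array: [2, 2, 6, 7, 12, 17, 20, 23]
Total comparisons: 6

The merged array is [2, 2, 6, 7, 12, 17, 20, 23], requiring 6 comparisons. The merge step runs in O(n) time where n is the total number of elements.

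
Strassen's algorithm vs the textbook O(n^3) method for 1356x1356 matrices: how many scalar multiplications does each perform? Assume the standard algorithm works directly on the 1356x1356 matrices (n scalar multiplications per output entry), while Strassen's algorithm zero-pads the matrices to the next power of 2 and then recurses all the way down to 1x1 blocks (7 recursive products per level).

Matrix multiplication for 1356x1356 matrices:

Strassen's algorithm requires power-of-2 dimensions. Pad 1356x1356 to 2048x2048 (next power of 2).

Standard algorithm: 1356^3 = 2493326016 multiplications
Strassen's algorithm: 7^(log2(2048)) = 7^11 = 1977326743 multiplications
Savings: 2493326016 - 1977326743 = 515999273 multiplications

Standard: 2493326016 multiplications (1356^3). Strassen: 1977326743 multiplications (7^11, after padding to 2048x2048). Strassen reduces 8 recursive multiplications to 7 at each level.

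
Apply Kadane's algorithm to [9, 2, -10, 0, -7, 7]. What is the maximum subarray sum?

Using Kadane's algorithm on [9, 2, -10, 0, -7, 7]:

Scanning through the array:
Position 1 (value 2): max_ending_here = 11, max_so_far = 11
Position 2 (value -10): max_ending_here = 1, max_so_far = 11
Position 3 (value 0): max_ending_here = 1, max_so_far = 11
Position 4 (value -7): max_ending_here = -6, max_so_far = 11
Position 5 (value 7): max_ending_here = 7, max_so_far = 11

Maximum subarray: [9, 2]
Maximum sum: 11

The maximum subarray is [9, 2] with sum 11. This subarray runs from index 0 to index 1.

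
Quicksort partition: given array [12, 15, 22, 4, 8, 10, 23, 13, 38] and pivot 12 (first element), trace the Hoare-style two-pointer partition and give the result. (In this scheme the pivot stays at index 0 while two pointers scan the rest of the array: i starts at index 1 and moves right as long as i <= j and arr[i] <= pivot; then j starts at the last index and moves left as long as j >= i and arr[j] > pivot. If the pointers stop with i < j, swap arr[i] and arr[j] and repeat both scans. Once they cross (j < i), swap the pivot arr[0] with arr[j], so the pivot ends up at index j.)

Hoare-style two-pointer partition with pivot = 12:

Initial array: [12, 15, 22, 4, 8, 10, 23, 13, 38]

Pointers start at i = 1, j = 8.
i stops at index 1 (arr[1]=15 > 12), j stops at index 5 (arr[5]=10 <= 12): swap arr[1] and arr[5], array becomes [12, 10, 22, 4, 8, 15, 23, 13, 38]
i stops at index 2 (arr[2]=22 > 12), j stops at index 4 (arr[4]=8 <= 12): swap arr[2] and arr[4], array becomes [12, 10, 8, 4, 22, 15, 23, 13, 38]
i ends at 4, j ends at 3: the pointers have crossed (j < i), so scanning stops.

Swap pivot arr[0] with arr[3] to place pivot at position 3: [4, 10, 8, 12, 22, 15, 23, 13, 38]
Pivot position: 3

After partitioning with pivot 12, the array becomes [4, 10, 8, 12, 22, 15, 23, 13, 38]. The pivot is placed at index 3. All elements to the left of the pivot are <= 12, and all elements to the right are > 12.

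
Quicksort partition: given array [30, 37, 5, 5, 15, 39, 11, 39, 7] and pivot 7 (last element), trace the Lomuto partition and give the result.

Lomuto partition with pivot = 7:

Initial array: [30, 37, 5, 5, 15, 39, 11, 39, 7]

arr[0]=30 > 7: no swap
arr[1]=37 > 7: no swap
arr[2]=5 <= 7: swap with position 0, array becomes [5, 37, 30, 5, 15, 39, 11, 39, 7]
arr[3]=5 <= 7: swap with position 1, array becomes [5, 5, 30, 37, 15, 39, 11, 39, 7]
arr[4]=15 > 7: no swap
arr[5]=39 > 7: no swap
arr[6]=11 > 7: no swap
arr[7]=39 > 7: no swap

Place pivot at position 2: [5, 5, 7, 37, 15, 39, 11, 39, 30]
Pivot position: 2

After partitioning with pivot 7, the array becomes [5, 5, 7, 37, 15, 39, 11, 39, 30]. The pivot is placed at index 2. All elements to the left of the pivot are <= 7, and all elements to the right are > 7.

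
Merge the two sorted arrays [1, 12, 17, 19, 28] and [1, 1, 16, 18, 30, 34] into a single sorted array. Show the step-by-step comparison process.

Merging process:

Compare 1 vs 1: take 1 from left. Merged: [1]
Compare 12 vs 1: take 1 from right. Merged: [1, 1]
Compare 12 vs 1: take 1 from right. Merged: [1, 1, 1]
Compare 12 vs 16: take 12 from left. Merged: [1, 1, 1, 12]
Compare 17 vs 16: take 16 from right. Merged: [1, 1, 1, 12, 16]
Compare 17 vs 18: take 17 from left. Merged: [1, 1, 1, 12, 16, 17]
Compare 19 vs 18: take 18 from right. Merged: [1, 1, 1, 12, 16, 17, 18]
Compare 19 vs 30: take 19 from left. Merged: [1, 1, 1, 12, 16, 17, 18, 19]
Compare 28 vs 30: take 28 from left. Merged: [1, 1, 1, 12, 16, 17, 18, 19, 28]
Append remaining from right: [30, 34]. Merged: [1, 1, 1, 12, 16, 17, 18, 19, 28, 30, 34]

Final merged array: [1, 1, 1, 12, 16, 17, 18, 19, 28, 30, 34]
Total comparisons: 9

The merged array is [1, 1, 1, 12, 16, 17, 18, 19, 28, 30, 34], requiring 9 comparisons. The merge step runs in O(n) time where n is the total number of elements.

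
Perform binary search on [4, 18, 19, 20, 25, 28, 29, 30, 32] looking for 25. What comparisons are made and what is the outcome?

Binary search for 25 in [4, 18, 19, 20, 25, 28, 29, 30, 32]:

lo=0, hi=8, mid=4, arr[mid]=25 -> Found target at index 4!

Binary search finds 25 at index 4 after 1 comparisons. The search repeatedly halves the search space by comparing with the middle element.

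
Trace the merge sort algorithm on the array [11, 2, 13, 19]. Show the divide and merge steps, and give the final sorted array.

Merge sort trace:

Split: [11, 2, 13, 19] -> [11, 2] and [13, 19]
  Split: [11, 2] -> [11] and [2]
  Merge: [11] + [2] -> [2, 11]
  Split: [13, 19] -> [13] and [19]
  Merge: [13] + [19] -> [13, 19]
Merge: [2, 11] + [13, 19] -> [2, 11, 13, 19]

Final sorted array: [2, 11, 13, 19]

The merge sort proceeds by recursively splitting the array and merging sorted halves.
After all merges, the sorted array is [2, 11, 13, 19].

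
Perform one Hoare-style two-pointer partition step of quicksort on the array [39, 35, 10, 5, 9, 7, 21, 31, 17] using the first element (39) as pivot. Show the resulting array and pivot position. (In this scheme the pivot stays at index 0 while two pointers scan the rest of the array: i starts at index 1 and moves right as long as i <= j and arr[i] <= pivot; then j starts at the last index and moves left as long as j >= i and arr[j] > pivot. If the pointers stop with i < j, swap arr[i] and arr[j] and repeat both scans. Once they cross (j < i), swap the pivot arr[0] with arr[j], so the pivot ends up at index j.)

Hoare-style two-pointer partition with pivot = 39:

Initial array: [39, 35, 10, 5, 9, 7, 21, 31, 17]

Pointers start at i = 1, j = 8.
i ends at 9, j ends at 8: the pointers have crossed (j < i), so scanning stops.

Swap pivot arr[0] with arr[8] to place pivot at position 8: [17, 35, 10, 5, 9, 7, 21, 31, 39]
Pivot position: 8

After partitioning with pivot 39, the array becomes [17, 35, 10, 5, 9, 7, 21, 31, 39]. The pivot is placed at index 8. All elements to the left of the pivot are <= 39, and all elements to the right are > 39.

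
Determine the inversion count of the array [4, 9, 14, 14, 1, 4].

Finding inversions in [4, 9, 14, 14, 1, 4]:

(0, 4): arr[0]=4 > arr[4]=1
(1, 4): arr[1]=9 > arr[4]=1
(1, 5): arr[1]=9 > arr[5]=4
(2, 4): arr[2]=14 > arr[4]=1
(2, 5): arr[2]=14 > arr[5]=4
(3, 4): arr[3]=14 > arr[4]=1
(3, 5): arr[3]=14 > arr[5]=4

Total inversions: 7

The array has 7 inversion(s): (0,4), (1,4), (1,5), (2,4), (2,5), (3,4), (3,5). Each pair (i,j) satisfies i < j and arr[i] > arr[j].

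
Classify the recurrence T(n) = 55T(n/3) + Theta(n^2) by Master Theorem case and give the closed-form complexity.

Master Theorem for T(n) = 55T(n/3) + O(n^2):

a = 55, b = 3, c = 2
log_b(a) = log_3(55) = 3.6476

Case 1: c = 2 < log_3(55) = 3.6476
T(n) = O(n^(log_3 55))

For T(n) = 55T(n/3) + O(n^2): log_3(55) = 3.6476. This is Case 1 of the Master Theorem (c < log_b(a), work dominated by leaves), giving O(n^(log_3 55)).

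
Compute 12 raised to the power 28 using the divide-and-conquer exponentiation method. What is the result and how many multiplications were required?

Computing 12^28 by squaring (build up from 12^1; each line after the first costs one multiplication):

12^1 = 12
12^2 = (12^1)^2 = 12^2 = 144
12^3 = 12 * 12^2 = 12 * 144 = 1728
12^6 = (12^3)^2 = 1728^2 = 2985984
12^7 = 12 * 12^6 = 12 * 2985984 = 35831808
12^14 = (12^7)^2 = 35831808^2 = 1283918464548864
12^28 = (12^14)^2 = 1283918464548864^2 = 1648446623609512543951043690496

Result: 1648446623609512543951043690496
Multiplications needed: 6 (6 lines after 12^1)

12^28 = 1648446623609512543951043690496. Using exponentiation by squaring, this requires 6 multiplications. The key idea: if the exponent is even, square the half-power; if odd, multiply by the base once.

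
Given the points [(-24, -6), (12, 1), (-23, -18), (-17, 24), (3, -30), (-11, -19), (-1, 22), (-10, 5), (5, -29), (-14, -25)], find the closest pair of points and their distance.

Computing all pairwise distances among 10 points:

d((-24, -6), (12, 1)) = 36.6742
d((-24, -6), (-23, -18)) = 12.0416
d((-24, -6), (-17, 24)) = 30.8058
d((-24, -6), (3, -30)) = 36.1248
d((-24, -6), (-11, -19)) = 18.3848
d((-24, -6), (-1, 22)) = 36.2353
d((-24, -6), (-10, 5)) = 17.8045
d((-24, -6), (5, -29)) = 37.0135
d((-24, -6), (-14, -25)) = 21.4709
d((12, 1), (-23, -18)) = 39.8246
d((12, 1), (-17, 24)) = 37.0135
d((12, 1), (3, -30)) = 32.28
d((12, 1), (-11, -19)) = 30.4795
d((12, 1), (-1, 22)) = 24.6982
d((12, 1), (-10, 5)) = 22.3607
d((12, 1), (5, -29)) = 30.8058
d((12, 1), (-14, -25)) = 36.7696
d((-23, -18), (-17, 24)) = 42.4264
d((-23, -18), (3, -30)) = 28.6356
d((-23, -18), (-11, -19)) = 12.0416
d((-23, -18), (-1, 22)) = 45.6508
d((-23, -18), (-10, 5)) = 26.4197
d((-23, -18), (5, -29)) = 30.0832
d((-23, -18), (-14, -25)) = 11.4018
d((-17, 24), (3, -30)) = 57.5847
d((-17, 24), (-11, -19)) = 43.4166
d((-17, 24), (-1, 22)) = 16.1245
d((-17, 24), (-10, 5)) = 20.2485
d((-17, 24), (5, -29)) = 57.3847
d((-17, 24), (-14, -25)) = 49.0918
d((3, -30), (-11, -19)) = 17.8045
d((3, -30), (-1, 22)) = 52.1536
d((3, -30), (-10, 5)) = 37.3363
d((3, -30), (5, -29)) = 2.2361 <-- minimum
d((3, -30), (-14, -25)) = 17.72
d((-11, -19), (-1, 22)) = 42.2019
d((-11, -19), (-10, 5)) = 24.0208
d((-11, -19), (5, -29)) = 18.868
d((-11, -19), (-14, -25)) = 6.7082
d((-1, 22), (-10, 5)) = 19.2354
d((-1, 22), (5, -29)) = 51.3517
d((-1, 22), (-14, -25)) = 48.7647
d((-10, 5), (5, -29)) = 37.1618
d((-10, 5), (-14, -25)) = 30.2655
d((5, -29), (-14, -25)) = 19.4165

Closest pair: (3, -30) and (5, -29) with distance 2.2361

The closest pair is (3, -30) and (5, -29) with Euclidean distance 2.2361. For 10 points, brute-force pairwise comparison is shown above. For large n, the divide-and-conquer algorithm (sort by x, recurse on halves, check the dividing strip) achieves O(n log n).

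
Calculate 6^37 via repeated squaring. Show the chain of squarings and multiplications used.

Computing 6^37 by squaring (build up from 6^1; each line after the first costs one multiplication):

6^1 = 6
6^2 = (6^1)^2 = 6^2 = 36
6^4 = (6^2)^2 = 36^2 = 1296
6^8 = (6^4)^2 = 1296^2 = 1679616
6^9 = 6 * 6^8 = 6 * 1679616 = 10077696
6^18 = (6^9)^2 = 10077696^2 = 101559956668416
6^36 = (6^18)^2 = 101559956668416^2 = 10314424798490535546171949056
6^37 = 6 * 6^36 = 6 * 10314424798490535546171949056 = 61886548790943213277031694336

Result: 61886548790943213277031694336
Multiplications needed: 7 (7 lines after 6^1)

6^37 = 61886548790943213277031694336. Using exponentiation by squaring, this requires 7 multiplications. The key idea: if the exponent is even, square the half-power; if odd, multiply by the base once.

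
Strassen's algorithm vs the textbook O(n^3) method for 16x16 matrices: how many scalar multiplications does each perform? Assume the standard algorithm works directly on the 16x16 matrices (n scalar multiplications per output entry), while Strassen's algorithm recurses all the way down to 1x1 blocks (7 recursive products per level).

Matrix multiplication for 16x16 matrices:

Standard algorithm: 16^3 = 4096 multiplications
Strassen's algorithm: 7^(log2(16)) = 7^4 = 2401 multiplications
Savings: 4096 - 2401 = 1695 multiplications

Standard: 4096 multiplications (16^3). Strassen: 2401 multiplications (7^4). Strassen reduces 8 recursive multiplications to 7 at each level.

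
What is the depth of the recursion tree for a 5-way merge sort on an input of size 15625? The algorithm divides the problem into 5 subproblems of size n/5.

For divide and conquer with division factor 5:

Problem sizes at each level:
Level 0: 15625
Level 1: 3125
Level 2: 625
Level 3: 125
Level 4: 25
Level 5: 5
Level 6: 1

The root is level 0 and the size-1 base case is level 6 (the tree spans levels 0 through 6, i.e. 7 levels counting the root), so the depth is the number of divisions: log_5(15625) = 6

The recursion tree depth is log_5(15625) = 6. At each level, the problem size is divided by 5, so it takes 6 divisions to reduce to a base case of size 1. The algorithm makes 5 recursive calls at each level.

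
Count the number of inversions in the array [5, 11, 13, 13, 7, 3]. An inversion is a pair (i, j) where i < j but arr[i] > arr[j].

Finding inversions in [5, 11, 13, 13, 7, 3]:

(0, 5): arr[0]=5 > arr[5]=3
(1, 4): arr[1]=11 > arr[4]=7
(1, 5): arr[1]=11 > arr[5]=3
(2, 4): arr[2]=13 > arr[4]=7
(2, 5): arr[2]=13 > arr[5]=3
(3, 4): arr[3]=13 > arr[4]=7
(3, 5): arr[3]=13 > arr[5]=3
(4, 5): arr[4]=7 > arr[5]=3

Total inversions: 8

The array has 8 inversion(s): (0,5), (1,4), (1,5), (2,4), (2,5), (3,4), (3,5), (4,5). Each pair (i,j) satisfies i < j and arr[i] > arr[j].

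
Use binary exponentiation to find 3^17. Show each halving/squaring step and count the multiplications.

Computing 3^17 by squaring (build up from 3^1; each line after the first costs one multiplication):

3^1 = 3
3^2 = (3^1)^2 = 3^2 = 9
3^4 = (3^2)^2 = 9^2 = 81
3^8 = (3^4)^2 = 81^2 = 6561
3^16 = (3^8)^2 = 6561^2 = 43046721
3^17 = 3 * 3^16 = 3 * 43046721 = 129140163

Result: 129140163
Multiplications needed: 5 (5 lines after 3^1)

3^17 = 129140163. Using exponentiation by squaring, this requires 5 multiplications. The key idea: if the exponent is even, square the half-power; if odd, multiply by the base once.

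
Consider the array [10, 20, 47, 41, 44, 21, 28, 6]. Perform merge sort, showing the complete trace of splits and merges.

Merge sort trace:

Split: [10, 20, 47, 41, 44, 21, 28, 6] -> [10, 20, 47, 41] and [44, 21, 28, 6]
  Split: [10, 20, 47, 41] -> [10, 20] and [47, 41]
    Split: [10, 20] -> [10] and [20]
    Merge: [10] + [20] -> [10, 20]
    Split: [47, 41] -> [47] and [41]
    Merge: [47] + [41] -> [41, 47]
  Merge: [10, 20] + [41, 47] -> [10, 20, 41, 47]
  Split: [44, 21, 28, 6] -> [44, 21] and [28, 6]
    Split: [44, 21] -> [44] and [21]
    Merge: [44] + [21] -> [21, 44]
    Split: [28, 6] -> [28] and [6]
    Merge: [28] + [6] -> [6, 28]
  Merge: [21, 44] + [6, 28] -> [6, 21, 28, 44]
Merge: [10, 20, 41, 47] + [6, 21, 28, 44] -> [6, 10, 20, 21, 28, 41, 44, 47]

Final sorted array: [6, 10, 20, 21, 28, 41, 44, 47]

The merge sort proceeds by recursively splitting the array and merging sorted halves.
After all merges, the sorted array is [6, 10, 20, 21, 28, 41, 44, 47].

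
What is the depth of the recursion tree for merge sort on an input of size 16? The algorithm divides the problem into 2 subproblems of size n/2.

For divide and conquer with division factor 2:

Problem sizes at each level:
Level 0: 16
Level 1: 8
Level 2: 4
Level 3: 2
Level 4: 1

The root is level 0 and the size-1 base case is level 4 (the tree spans levels 0 through 4, i.e. 5 levels counting the root), so the depth is the number of divisions: log_2(16) = 4

The recursion tree depth is log_2(16) = 4. At each level, the problem size is divided by 2, so it takes 4 divisions to reduce to a base case of size 1. The algorithm makes 2 recursive calls at each level.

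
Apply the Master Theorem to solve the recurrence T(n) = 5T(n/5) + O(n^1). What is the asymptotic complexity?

Master Theorem for T(n) = 5T(n/5) + O(n^1):

a = 5, b = 5, c = 1
log_b(a) = log_5(5) = 1.0000

Case 2: c = 1 = log_5(5) = 1.0000
T(n) = O(n^1 log n) = O(n log n)

For T(n) = 5T(n/5) + O(n^1): log_5(5) = 1.0000. This is Case 2 of the Master Theorem (c = log_b(a), equal work at all levels), giving O(n log n).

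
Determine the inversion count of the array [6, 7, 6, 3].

Finding inversions in [6, 7, 6, 3]:

(0, 3): arr[0]=6 > arr[3]=3
(1, 2): arr[1]=7 > arr[2]=6
(1, 3): arr[1]=7 > arr[3]=3
(2, 3): arr[2]=6 > arr[3]=3

Total inversions: 4

The array has 4 inversion(s): (0,3), (1,2), (1,3), (2,3). Each pair (i,j) satisfies i < j and arr[i] > arr[j].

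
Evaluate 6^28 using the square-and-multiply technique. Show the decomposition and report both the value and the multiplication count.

Computing 6^28 by squaring (build up from 6^1; each line after the first costs one multiplication):

6^1 = 6
6^2 = (6^1)^2 = 6^2 = 36
6^3 = 6 * 6^2 = 6 * 36 = 216
6^6 = (6^3)^2 = 216^2 = 46656
6^7 = 6 * 6^6 = 6 * 46656 = 279936
6^14 = (6^7)^2 = 279936^2 = 78364164096
6^28 = (6^14)^2 = 78364164096^2 = 6140942214464815497216

Result: 6140942214464815497216
Multiplications needed: 6 (6 lines after 6^1)

6^28 = 6140942214464815497216. Using exponentiation by squaring, this requires 6 multiplications. The key idea: if the exponent is even, square the half-power; if odd, multiply by the base once.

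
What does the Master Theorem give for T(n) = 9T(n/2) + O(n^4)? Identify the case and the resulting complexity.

Master Theorem for T(n) = 9T(n/2) + O(n^4):

a = 9, b = 2, c = 4
log_b(a) = log_2(9) = 3.1699

Case 3: c = 4 > log_2(9) = 3.1699
T(n) = O(n^4) = O(n^4)

For T(n) = 9T(n/2) + O(n^4): log_2(9) = 3.1699. This is Case 3 of the Master Theorem (c > log_b(a), work dominated by root), giving O(n^4).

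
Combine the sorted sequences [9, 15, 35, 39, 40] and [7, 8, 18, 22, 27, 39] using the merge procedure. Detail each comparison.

Merging process:

Compare 9 vs 7: take 7 from right. Merged: [7]
Compare 9 vs 8: take 8 from right. Merged: [7, 8]
Compare 9 vs 18: take 9 from left. Merged: [7, 8, 9]
Compare 15 vs 18: take 15 from left. Merged: [7, 8, 9, 15]
Compare 35 vs 18: take 18 from right. Merged: [7, 8, 9, 15, 18]
Compare 35 vs 22: take 22 from right. Merged: [7, 8, 9, 15, 18, 22]
Compare 35 vs 27: take 27 from right. Merged: [7, 8, 9, 15, 18, 22, 27]
Compare 35 vs 39: take 35 from left. Merged: [7, 8, 9, 15, 18, 22, 27, 35]
Compare 39 vs 39: take 39 from left. Merged: [7, 8, 9, 15, 18, 22, 27, 35, 39]
Compare 40 vs 39: take 39 from right. Merged: [7, 8, 9, 15, 18, 22, 27, 35, 39, 39]
Append remaining from left: [40]. Merged: [7, 8, 9, 15, 18, 22, 27, 35, 39, 39, 40]

Final merged array: [7, 8, 9, 15, 18, 22, 27, 35, 39, 39, 40]
Total comparisons: 10

The merged array is [7, 8, 9, 15, 18, 22, 27, 35, 39, 39, 40], requiring 10 comparisons. The merge step runs in O(n) time where n is the total number of elements.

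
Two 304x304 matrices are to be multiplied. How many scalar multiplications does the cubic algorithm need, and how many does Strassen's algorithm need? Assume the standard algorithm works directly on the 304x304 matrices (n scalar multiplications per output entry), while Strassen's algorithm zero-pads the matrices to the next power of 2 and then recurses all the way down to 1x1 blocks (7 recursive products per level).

Matrix multiplication for 304x304 matrices:

Strassen's algorithm requires power-of-2 dimensions. Pad 304x304 to 512x512 (next power of 2).

Standard algorithm: 304^3 = 28094464 multiplications
Strassen's algorithm: 7^(log2(512)) = 7^9 = 40353607 multiplications
Difference: 28094464 - 40353607 = -12259143 (Strassen uses MORE here due to padding overhead — for small or just-over-power-of-2 n, padding can outweigh the per-level savings)

Standard: 28094464 multiplications (304^3). Strassen: 40353607 multiplications (7^9, after padding to 512x512). Strassen reduces 8 recursive multiplications to 7 at each level.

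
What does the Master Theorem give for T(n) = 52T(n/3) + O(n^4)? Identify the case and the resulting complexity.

Master Theorem for T(n) = 52T(n/3) + O(n^4):

a = 52, b = 3, c = 4
log_b(a) = log_3(52) = 3.5966

Case 3: c = 4 > log_3(52) = 3.5966
T(n) = O(n^4) = O(n^4)

For T(n) = 52T(n/3) + O(n^4): log_3(52) = 3.5966. This is Case 3 of the Master Theorem (c > log_b(a), work dominated by root), giving O(n^4).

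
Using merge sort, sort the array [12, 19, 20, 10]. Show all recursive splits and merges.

Merge sort trace:

Split: [12, 19, 20, 10] -> [12, 19] and [20, 10]
  Split: [12, 19] -> [12] and [19]
  Merge: [12] + [19] -> [12, 19]
  Split: [20, 10] -> [20] and [10]
  Merge: [20] + [10] -> [10, 20]
Merge: [12, 19] + [10, 20] -> [10, 12, 19, 20]

Final sorted array: [10, 12, 19, 20]

The merge sort proceeds by recursively splitting the array and merging sorted halves.
After all merges, the sorted array is [10, 12, 19, 20].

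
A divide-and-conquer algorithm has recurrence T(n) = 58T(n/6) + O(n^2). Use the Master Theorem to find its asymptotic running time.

Master Theorem for T(n) = 58T(n/6) + O(n^2):

a = 58, b = 6, c = 2
log_b(a) = log_6(58) = 2.2662

Case 1: c = 2 < log_6(58) = 2.2662
T(n) = O(n^(log_6 58))

For T(n) = 58T(n/6) + O(n^2): log_6(58) = 2.2662. This is Case 1 of the Master Theorem (c < log_b(a), work dominated by leaves), giving O(n^(log_6 58)).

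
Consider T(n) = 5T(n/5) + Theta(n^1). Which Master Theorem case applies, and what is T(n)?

Master Theorem for T(n) = 5T(n/5) + O(n^1):

a = 5, b = 5, c = 1
log_b(a) = log_5(5) = 1.0000

Case 2: c = 1 = log_5(5) = 1.0000
T(n) = O(n^1 log n) = O(n log n)

For T(n) = 5T(n/5) + O(n^1): log_5(5) = 1.0000. This is Case 2 of the Master Theorem (c = log_b(a), equal work at all levels), giving O(n log n).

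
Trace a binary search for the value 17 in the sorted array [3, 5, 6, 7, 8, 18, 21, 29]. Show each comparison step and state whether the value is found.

Binary search for 17 in [3, 5, 6, 7, 8, 18, 21, 29]:

lo=0, hi=7, mid=3, arr[mid]=7 -> 7 < 17, search right half
lo=4, hi=7, mid=5, arr[mid]=18 -> 18 > 17, search left half
lo=4, hi=4, mid=4, arr[mid]=8 -> 8 < 17, search right half
lo=5 > hi=4, target 17 not found

Binary search determines that 17 is not in the array after 3 comparisons. The search space was exhausted without finding the target.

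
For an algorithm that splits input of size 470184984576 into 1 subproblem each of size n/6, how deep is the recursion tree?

For divide and conquer with division factor 6:

Problem sizes at each level:
Level 0: 470184984576
Level 1: 78364164096
Level 2: 13060694016
Level 3: 2176782336
Level 4: 362797056
Level 5: 60466176
Level 6: 10077696
Level 7: 1679616
Level 8: 279936
Level 9: 46656
Level 10: 7776
Level 11: 1296
Level 12: 216
Level 13: 36
Level 14: 6
Level 15: 1

The root is level 0 and the size-1 base case is level 15 (the tree spans levels 0 through 15, i.e. 16 levels counting the root), so the depth is the number of divisions: log_6(470184984576) = 15

The recursion tree depth is log_6(470184984576) = 15. At each level, the problem size is divided by 6, so it takes 15 divisions to reduce to a base case of size 1. The algorithm makes 1 recursive call at each level.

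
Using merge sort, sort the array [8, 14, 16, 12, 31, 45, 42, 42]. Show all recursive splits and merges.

Merge sort trace:

Split: [8, 14, 16, 12, 31, 45, 42, 42] -> [8, 14, 16, 12] and [31, 45, 42, 42]
  Split: [8, 14, 16, 12] -> [8, 14] and [16, 12]
    Split: [8, 14] -> [8] and [14]
    Merge: [8] + [14] -> [8, 14]
    Split: [16, 12] -> [16] and [12]
    Merge: [16] + [12] -> [12, 16]
  Merge: [8, 14] + [12, 16] -> [8, 12, 14, 16]
  Split: [31, 45, 42, 42] -> [31, 45] and [42, 42]
    Split: [31, 45] -> [31] and [45]
    Merge: [31] + [45] -> [31, 45]
    Split: [42, 42] -> [42] and [42]
    Merge: [42] + [42] -> [42, 42]
  Merge: [31, 45] + [42, 42] -> [31, 42, 42, 45]
Merge: [8, 12, 14, 16] + [31, 42, 42, 45] -> [8, 12, 14, 16, 31, 42, 42, 45]

Final sorted array: [8, 12, 14, 16, 31, 42, 42, 45]

The merge sort proceeds by recursively splitting the array and merging sorted halves.
After all merges, the sorted array is [8, 12, 14, 16, 31, 42, 42, 45].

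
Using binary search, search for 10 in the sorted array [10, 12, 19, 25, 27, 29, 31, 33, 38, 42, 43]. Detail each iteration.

Binary search for 10 in [10, 12, 19, 25, 27, 29, 31, 33, 38, 42, 43]:

lo=0, hi=10, mid=5, arr[mid]=29 -> 29 > 10, search left half
lo=0, hi=4, mid=2, arr[mid]=19 -> 19 > 10, search left half
lo=0, hi=1, mid=0, arr[mid]=10 -> Found target at index 0!

Binary search finds 10 at index 0 after 3 comparisons. The search repeatedly halves the search space by comparing with the middle element.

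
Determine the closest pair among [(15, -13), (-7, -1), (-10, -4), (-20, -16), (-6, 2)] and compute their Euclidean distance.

Computing all pairwise distances among 5 points:

d((15, -13), (-7, -1)) = 25.0599
d((15, -13), (-10, -4)) = 26.5707
d((15, -13), (-20, -16)) = 35.1283
d((15, -13), (-6, 2)) = 25.807
d((-7, -1), (-10, -4)) = 4.2426
d((-7, -1), (-20, -16)) = 19.8494
d((-7, -1), (-6, 2)) = 3.1623 <-- minimum
d((-10, -4), (-20, -16)) = 15.6205
d((-10, -4), (-6, 2)) = 7.2111
d((-20, -16), (-6, 2)) = 22.8035

Closest pair: (-7, -1) and (-6, 2) with distance 3.1623

The closest pair is (-7, -1) and (-6, 2) with Euclidean distance 3.1623. For 5 points, brute-force pairwise comparison is shown above. For large n, the divide-and-conquer algorithm (sort by x, recurse on halves, check the dividing strip) achieves O(n log n).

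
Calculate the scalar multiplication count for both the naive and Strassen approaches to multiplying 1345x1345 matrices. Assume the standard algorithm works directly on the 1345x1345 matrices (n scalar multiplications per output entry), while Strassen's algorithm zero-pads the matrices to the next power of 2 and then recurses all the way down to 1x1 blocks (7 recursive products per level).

Matrix multiplication for 1345x1345 matrices:

Strassen's algorithm requires power-of-2 dimensions. Pad 1345x1345 to 2048x2048 (next power of 2).

Standard algorithm: 1345^3 = 2433138625 multiplications
Strassen's algorithm: 7^(log2(2048)) = 7^11 = 1977326743 multiplications
Savings: 2433138625 - 1977326743 = 455811882 multiplications

Standard: 2433138625 multiplications (1345^3). Strassen: 1977326743 multiplications (7^11, after padding to 2048x2048). Strassen reduces 8 recursive multiplications to 7 at each level.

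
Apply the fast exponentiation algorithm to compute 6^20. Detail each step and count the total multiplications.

Computing 6^20 by squaring (build up from 6^1; each line after the first costs one multiplication):

6^1 = 6
6^2 = (6^1)^2 = 6^2 = 36
6^4 = (6^2)^2 = 36^2 = 1296
6^5 = 6 * 6^4 = 6 * 1296 = 7776
6^10 = (6^5)^2 = 7776^2 = 60466176
6^20 = (6^10)^2 = 60466176^2 = 3656158440062976

Result: 3656158440062976
Multiplications needed: 5 (5 lines after 6^1)

6^20 = 3656158440062976. Using exponentiation by squaring, this requires 5 multiplications. The key idea: if the exponent is even, square the half-power; if odd, multiply by the base once.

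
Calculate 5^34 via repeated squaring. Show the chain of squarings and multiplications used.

Computing 5^34 by squaring (build up from 5^1; each line after the first costs one multiplication):

5^1 = 5
5^2 = (5^1)^2 = 5^2 = 25
5^4 = (5^2)^2 = 25^2 = 625
5^8 = (5^4)^2 = 625^2 = 390625
5^16 = (5^8)^2 = 390625^2 = 152587890625
5^17 = 5 * 5^16 = 5 * 152587890625 = 762939453125
5^34 = (5^17)^2 = 762939453125^2 = 582076609134674072265625

Result: 582076609134674072265625
Multiplications needed: 6 (6 lines after 5^1)

5^34 = 582076609134674072265625. Using exponentiation by squaring, this requires 6 multiplications. The key idea: if the exponent is even, square the half-power; if odd, multiply by the base once.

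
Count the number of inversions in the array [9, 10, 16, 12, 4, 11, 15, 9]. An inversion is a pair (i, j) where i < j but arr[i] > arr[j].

Finding inversions in [9, 10, 16, 12, 4, 11, 15, 9]:

(0, 4): arr[0]=9 > arr[4]=4
(1, 4): arr[1]=10 > arr[4]=4
(1, 7): arr[1]=10 > arr[7]=9
(2, 3): arr[2]=16 > arr[3]=12
(2, 4): arr[2]=16 > arr[4]=4
(2, 5): arr[2]=16 > arr[5]=11
(2, 6): arr[2]=16 > arr[6]=15
(2, 7): arr[2]=16 > arr[7]=9
(3, 4): arr[3]=12 > arr[4]=4
(3, 5): arr[3]=12 > arr[5]=11
(3, 7): arr[3]=12 > arr[7]=9
(5, 7): arr[5]=11 > arr[7]=9
(6, 7): arr[6]=15 > arr[7]=9

Total inversions: 13

The array has 13 inversion(s): (0,4), (1,4), (1,7), (2,3), (2,4), (2,5), (2,6), (2,7), (3,4), (3,5), (3,7), (5,7), (6,7). Each pair (i,j) satisfies i < j and arr[i] > arr[j].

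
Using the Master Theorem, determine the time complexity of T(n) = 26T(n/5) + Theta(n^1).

Master Theorem for T(n) = 26T(n/5) + O(n^1):

a = 26, b = 5, c = 1
log_b(a) = log_5(26) = 2.0244

Case 1: c = 1 < log_5(26) = 2.0244
T(n) = O(n^(log_5 26))

For T(n) = 26T(n/5) + O(n^1): log_5(26) = 2.0244. This is Case 1 of the Master Theorem (c < log_b(a), work dominated by leaves), giving O(n^(log_5 26)).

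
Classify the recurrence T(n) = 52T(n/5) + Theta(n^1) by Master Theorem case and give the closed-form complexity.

Master Theorem for T(n) = 52T(n/5) + O(n^1):

a = 52, b = 5, c = 1
log_b(a) = log_5(52) = 2.4550

Case 1: c = 1 < log_5(52) = 2.4550
T(n) = O(n^(log_5 52))

For T(n) = 52T(n/5) + O(n^1): log_5(52) = 2.4550. This is Case 1 of the Master Theorem (c < log_b(a), work dominated by leaves), giving O(n^(log_5 52)).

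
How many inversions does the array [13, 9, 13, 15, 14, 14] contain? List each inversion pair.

Finding inversions in [13, 9, 13, 15, 14, 14]:

(0, 1): arr[0]=13 > arr[1]=9
(3, 4): arr[3]=15 > arr[4]=14
(3, 5): arr[3]=15 > arr[5]=14

Total inversions: 3

The array has 3 inversion(s): (0,1), (3,4), (3,5). Each pair (i,j) satisfies i < j and arr[i] > arr[j].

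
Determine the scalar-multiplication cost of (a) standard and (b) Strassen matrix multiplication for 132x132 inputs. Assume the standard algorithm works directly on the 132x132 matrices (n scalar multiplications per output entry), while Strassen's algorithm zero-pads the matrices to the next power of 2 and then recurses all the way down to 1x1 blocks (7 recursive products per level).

Matrix multiplication for 132x132 matrices:

Strassen's algorithm requires power-of-2 dimensions. Pad 132x132 to 256x256 (next power of 2).

Standard algorithm: 132^3 = 2299968 multiplications
Strassen's algorithm: 7^(log2(256)) = 7^8 = 5764801 multiplications
Difference: 2299968 - 5764801 = -3464833 (Strassen uses MORE here due to padding overhead — for small or just-over-power-of-2 n, padding can outweigh the per-level savings)

Standard: 2299968 multiplications (132^3). Strassen: 5764801 multiplications (7^8, after padding to 256x256). Strassen reduces 8 recursive multiplications to 7 at each level.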